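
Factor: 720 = 2^4*3^2*5^1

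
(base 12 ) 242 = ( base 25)dd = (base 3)110112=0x152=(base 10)338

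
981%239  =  25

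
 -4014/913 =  - 4014/913 = - 4.40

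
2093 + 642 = 2735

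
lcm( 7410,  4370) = 170430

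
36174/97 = 36174/97 =372.93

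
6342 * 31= 196602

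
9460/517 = 18 + 14/47 = 18.30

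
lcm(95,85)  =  1615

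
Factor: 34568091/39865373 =3^2*73^(-1)*199^1 * 19301^1*546101^( - 1 ) 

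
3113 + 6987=10100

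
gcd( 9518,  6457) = 1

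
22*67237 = 1479214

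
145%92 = 53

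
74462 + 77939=152401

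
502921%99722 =4311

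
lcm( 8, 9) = 72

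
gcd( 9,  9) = 9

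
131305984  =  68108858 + 63197126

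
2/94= 1/47 = 0.02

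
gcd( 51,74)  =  1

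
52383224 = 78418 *668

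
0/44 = 0 = 0.00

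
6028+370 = 6398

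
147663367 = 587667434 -440004067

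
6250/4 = 3125/2 = 1562.50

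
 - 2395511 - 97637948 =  - 100033459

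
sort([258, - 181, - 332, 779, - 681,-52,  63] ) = [ - 681, - 332,  -  181, - 52,63,258,779 ]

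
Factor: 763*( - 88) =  - 2^3 * 7^1*11^1*109^1  =  -67144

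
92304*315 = 29075760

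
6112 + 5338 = 11450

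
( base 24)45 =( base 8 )145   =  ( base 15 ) 6B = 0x65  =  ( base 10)101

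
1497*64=95808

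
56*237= 13272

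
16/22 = 8/11 =0.73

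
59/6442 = 59/6442  =  0.01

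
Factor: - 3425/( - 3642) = 2^( - 1 )*3^( - 1) * 5^2 * 137^1*607^(  -  1) 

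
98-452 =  - 354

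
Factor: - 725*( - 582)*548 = 231228600= 2^3*3^1*5^2*29^1*97^1*137^1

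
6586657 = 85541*77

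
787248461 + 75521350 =862769811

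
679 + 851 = 1530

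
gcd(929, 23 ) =1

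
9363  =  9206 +157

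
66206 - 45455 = 20751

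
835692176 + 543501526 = 1379193702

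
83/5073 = 83/5073 = 0.02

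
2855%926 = 77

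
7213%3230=753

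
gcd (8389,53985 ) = 1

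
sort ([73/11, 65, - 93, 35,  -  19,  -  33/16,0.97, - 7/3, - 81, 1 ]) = [  -  93, - 81, - 19, - 7/3, - 33/16,0.97, 1,73/11, 35, 65] 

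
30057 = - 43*(-699 )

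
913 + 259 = 1172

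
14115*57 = 804555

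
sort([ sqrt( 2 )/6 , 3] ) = [sqrt(2) /6,  3 ]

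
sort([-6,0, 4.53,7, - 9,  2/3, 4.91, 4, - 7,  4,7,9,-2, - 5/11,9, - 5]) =[ - 9,-7, - 6, - 5, - 2, - 5/11, 0,2/3,4,4 , 4.53, 4.91, 7, 7,9, 9] 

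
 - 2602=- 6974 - -4372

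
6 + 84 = 90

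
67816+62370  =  130186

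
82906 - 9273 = 73633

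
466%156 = 154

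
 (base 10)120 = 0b1111000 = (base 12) A0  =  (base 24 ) 50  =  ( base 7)231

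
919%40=39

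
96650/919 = 105 + 155/919 = 105.17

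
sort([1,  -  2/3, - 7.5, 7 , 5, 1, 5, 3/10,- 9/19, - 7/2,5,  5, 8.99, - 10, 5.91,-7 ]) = [ - 10, - 7.5, - 7 , - 7/2, - 2/3, - 9/19,3/10, 1, 1, 5, 5, 5, 5  ,  5.91, 7 , 8.99]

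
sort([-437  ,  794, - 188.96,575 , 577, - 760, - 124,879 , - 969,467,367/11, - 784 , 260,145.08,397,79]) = [ - 969, - 784, - 760,-437, - 188.96, - 124, 367/11, 79 , 145.08, 260,397,467,575,577, 794,879]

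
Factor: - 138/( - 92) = 2^( - 1 )*3^1 = 3/2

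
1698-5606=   -  3908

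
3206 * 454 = 1455524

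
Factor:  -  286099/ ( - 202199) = 11^1*31^1 * 241^(-1) = 341/241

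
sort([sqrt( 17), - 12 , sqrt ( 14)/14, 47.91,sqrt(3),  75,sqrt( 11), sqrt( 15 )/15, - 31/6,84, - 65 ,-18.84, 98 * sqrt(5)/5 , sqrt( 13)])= [ - 65,-18.84, - 12, - 31/6,  sqrt (15) /15,sqrt(14 )/14, sqrt(3 ), sqrt(11), sqrt(13 ), sqrt(17 ),98 * sqrt(5)/5, 47.91, 75, 84 ]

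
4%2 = 0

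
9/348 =3/116 = 0.03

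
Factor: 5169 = 3^1*1723^1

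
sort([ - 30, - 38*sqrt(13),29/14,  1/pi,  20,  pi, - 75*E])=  [ - 75*E, - 38 * sqrt(13), - 30, 1/pi,  29/14, pi,20]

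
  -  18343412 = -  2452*7481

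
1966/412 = 983/206= 4.77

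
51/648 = 17/216 = 0.08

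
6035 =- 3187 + 9222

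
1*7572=7572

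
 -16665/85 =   -  3333/17= - 196.06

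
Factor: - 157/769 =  - 157^1*769^( - 1 )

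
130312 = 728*179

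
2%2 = 0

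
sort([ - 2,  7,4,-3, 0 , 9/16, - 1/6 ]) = [ - 3, - 2 , - 1/6,0,9/16,  4, 7] 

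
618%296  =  26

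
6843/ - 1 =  - 6843 + 0/1 =-6843.00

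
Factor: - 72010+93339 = 7^1*11^1*277^1=21329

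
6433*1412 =9083396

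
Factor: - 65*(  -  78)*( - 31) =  - 157170 = -  2^1*3^1*5^1 * 13^2*31^1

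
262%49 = 17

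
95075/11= 95075/11=8643.18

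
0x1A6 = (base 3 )120122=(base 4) 12212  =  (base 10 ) 422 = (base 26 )G6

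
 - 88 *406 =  - 35728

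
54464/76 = 13616/19  =  716.63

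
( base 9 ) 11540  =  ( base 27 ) AG9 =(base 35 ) 6av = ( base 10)7731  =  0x1E33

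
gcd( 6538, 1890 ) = 14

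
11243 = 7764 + 3479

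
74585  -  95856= - 21271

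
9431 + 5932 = 15363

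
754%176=50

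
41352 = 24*1723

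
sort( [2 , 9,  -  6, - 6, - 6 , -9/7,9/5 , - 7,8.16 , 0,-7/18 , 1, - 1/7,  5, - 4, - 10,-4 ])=[- 10, - 7, - 6,-6, - 6 , - 4 ,-4, - 9/7, - 7/18,-1/7,  0,1,9/5, 2, 5,  8.16 , 9]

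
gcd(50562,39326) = 5618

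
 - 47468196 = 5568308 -53036504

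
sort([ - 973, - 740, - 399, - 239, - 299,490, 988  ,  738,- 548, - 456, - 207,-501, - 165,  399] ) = [-973, - 740, - 548, - 501,-456, - 399, - 299, - 239, - 207, -165,  399, 490, 738,988 ] 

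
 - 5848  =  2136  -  7984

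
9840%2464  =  2448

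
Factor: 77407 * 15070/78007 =2^1*5^1*11^2*31^1 * 137^1 * 227^1*78007^( - 1) = 1166523490/78007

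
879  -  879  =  0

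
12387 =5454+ 6933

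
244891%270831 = 244891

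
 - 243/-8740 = 243/8740 = 0.03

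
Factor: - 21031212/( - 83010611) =2^2*3^1*23^(- 1)*487^ ( - 1)*7411^( - 1 )*1752601^1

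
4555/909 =4555/909=5.01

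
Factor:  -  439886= - 2^1*219943^1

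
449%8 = 1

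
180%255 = 180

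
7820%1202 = 608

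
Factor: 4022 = 2^1*2011^1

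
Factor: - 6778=  -  2^1 * 3389^1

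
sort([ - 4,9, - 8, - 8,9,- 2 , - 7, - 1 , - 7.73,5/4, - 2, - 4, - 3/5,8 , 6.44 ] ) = [ - 8, - 8, - 7.73,  -  7,-4,-4, - 2, - 2, - 1,  -  3/5,5/4, 6.44, 8,9,9]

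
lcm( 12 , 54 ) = 108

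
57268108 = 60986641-3718533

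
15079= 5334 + 9745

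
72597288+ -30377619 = 42219669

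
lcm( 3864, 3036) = 42504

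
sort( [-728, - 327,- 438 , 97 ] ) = [ - 728,-438 , -327, 97 ] 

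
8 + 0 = 8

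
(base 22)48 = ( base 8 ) 140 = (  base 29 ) 39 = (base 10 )96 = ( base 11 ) 88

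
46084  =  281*164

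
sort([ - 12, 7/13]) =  [-12,7/13 ]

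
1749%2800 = 1749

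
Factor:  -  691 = - 691^1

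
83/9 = 83/9 =9.22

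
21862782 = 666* 32827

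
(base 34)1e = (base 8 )60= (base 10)48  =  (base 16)30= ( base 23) 22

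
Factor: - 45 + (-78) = -123= -3^1*41^1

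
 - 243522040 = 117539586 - 361061626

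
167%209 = 167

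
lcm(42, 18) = 126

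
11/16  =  11/16= 0.69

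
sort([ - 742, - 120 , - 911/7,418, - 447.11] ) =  [ - 742, - 447.11, - 911/7,-120,418]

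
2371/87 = 2371/87 = 27.25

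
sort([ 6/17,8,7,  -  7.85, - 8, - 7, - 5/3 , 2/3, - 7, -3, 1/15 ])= [  -  8, - 7.85, - 7, - 7,-3, - 5/3, 1/15,6/17,2/3,  7, 8]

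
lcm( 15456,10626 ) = 170016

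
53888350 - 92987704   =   -39099354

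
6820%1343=105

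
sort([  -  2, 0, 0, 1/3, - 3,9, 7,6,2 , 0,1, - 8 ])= [ - 8  , - 3, - 2, 0,0,0,  1/3, 1, 2,6 , 7, 9 ] 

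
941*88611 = 83382951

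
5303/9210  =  5303/9210 = 0.58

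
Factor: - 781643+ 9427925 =2^1 * 3^2*480349^1 =8646282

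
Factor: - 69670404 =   -  2^2*3^2*23^1*84143^1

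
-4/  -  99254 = 2/49627=0.00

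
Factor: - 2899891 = - 331^1 * 8761^1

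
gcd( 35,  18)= 1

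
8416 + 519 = 8935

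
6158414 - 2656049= 3502365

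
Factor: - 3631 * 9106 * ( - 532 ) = 2^3*7^1*19^1*29^1*157^1*3631^1 = 17589987352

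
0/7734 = 0 = 0.00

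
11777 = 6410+5367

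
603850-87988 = 515862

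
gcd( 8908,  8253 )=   131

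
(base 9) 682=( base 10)560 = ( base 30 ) IK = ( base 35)g0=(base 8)1060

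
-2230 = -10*223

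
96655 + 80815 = 177470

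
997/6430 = 997/6430= 0.16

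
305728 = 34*8992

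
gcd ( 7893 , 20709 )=9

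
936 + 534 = 1470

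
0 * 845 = 0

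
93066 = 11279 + 81787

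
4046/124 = 32 +39/62 =32.63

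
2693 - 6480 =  - 3787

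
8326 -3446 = 4880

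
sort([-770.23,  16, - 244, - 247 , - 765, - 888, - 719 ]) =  [  -  888, - 770.23, - 765, - 719, - 247,-244,16]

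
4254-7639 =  - 3385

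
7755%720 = 555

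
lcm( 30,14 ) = 210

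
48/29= 48/29= 1.66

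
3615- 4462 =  - 847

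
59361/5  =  11872 + 1/5 = 11872.20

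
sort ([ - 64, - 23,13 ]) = [  -  64, - 23,13]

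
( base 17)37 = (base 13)46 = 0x3a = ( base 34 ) 1O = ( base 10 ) 58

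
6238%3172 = 3066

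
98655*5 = 493275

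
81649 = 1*81649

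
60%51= 9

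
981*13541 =13283721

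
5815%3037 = 2778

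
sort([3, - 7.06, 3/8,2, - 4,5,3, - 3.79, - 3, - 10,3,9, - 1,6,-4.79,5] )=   [- 10, - 7.06, - 4.79,  -  4,  -  3.79, - 3, - 1,3/8, 2 , 3,3, 3,5, 5, 6,  9] 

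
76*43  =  3268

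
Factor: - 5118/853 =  -6 = -2^1 * 3^1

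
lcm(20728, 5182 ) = 20728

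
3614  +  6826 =10440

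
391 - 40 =351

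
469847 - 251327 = 218520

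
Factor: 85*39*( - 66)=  - 2^1 * 3^2 * 5^1*11^1 * 13^1*17^1 = - 218790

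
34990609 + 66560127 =101550736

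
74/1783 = 74/1783 = 0.04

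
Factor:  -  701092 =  - 2^2*7^4*73^1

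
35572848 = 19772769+15800079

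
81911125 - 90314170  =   -8403045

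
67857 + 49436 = 117293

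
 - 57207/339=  - 19069/113 = - 168.75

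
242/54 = 4 + 13/27 = 4.48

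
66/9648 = 11/1608  =  0.01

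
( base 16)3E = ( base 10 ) 62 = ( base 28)26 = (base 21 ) 2k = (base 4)332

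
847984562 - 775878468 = 72106094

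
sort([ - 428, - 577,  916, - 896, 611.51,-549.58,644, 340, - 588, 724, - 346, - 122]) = [ - 896 , - 588,-577, - 549.58 , - 428, - 346, - 122,340, 611.51,644, 724, 916]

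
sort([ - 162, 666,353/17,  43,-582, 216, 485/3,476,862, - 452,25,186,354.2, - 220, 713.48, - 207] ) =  [ - 582, - 452, -220,-207, - 162 , 353/17, 25, 43,  485/3, 186,216,354.2, 476, 666,713.48,862 ]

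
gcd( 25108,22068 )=4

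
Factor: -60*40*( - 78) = 187200 = 2^6*3^2*5^2*13^1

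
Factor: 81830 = 2^1 * 5^1*7^2*167^1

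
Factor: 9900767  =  19^1*439^1*1187^1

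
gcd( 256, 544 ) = 32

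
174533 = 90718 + 83815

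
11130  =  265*42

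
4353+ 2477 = 6830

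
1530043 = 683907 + 846136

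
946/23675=946/23675= 0.04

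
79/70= 1 + 9/70 = 1.13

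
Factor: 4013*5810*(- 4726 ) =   -  2^2*5^1*7^1*17^1*83^1*139^1*4013^1  =  - 110189194780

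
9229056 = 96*96136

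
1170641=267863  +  902778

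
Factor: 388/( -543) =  - 2^2*  3^( - 1)*97^1 * 181^ ( - 1)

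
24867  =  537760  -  512893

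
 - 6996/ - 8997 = 2332/2999 =0.78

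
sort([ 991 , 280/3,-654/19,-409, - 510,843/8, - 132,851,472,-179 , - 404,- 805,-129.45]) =[ - 805,  -  510, - 409 ,-404,-179, - 132, - 129.45,- 654/19, 280/3, 843/8, 472,851,991]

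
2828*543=1535604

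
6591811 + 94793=6686604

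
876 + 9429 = 10305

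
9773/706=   9773/706 = 13.84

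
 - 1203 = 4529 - 5732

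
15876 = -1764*(- 9) 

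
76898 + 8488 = 85386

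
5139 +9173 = 14312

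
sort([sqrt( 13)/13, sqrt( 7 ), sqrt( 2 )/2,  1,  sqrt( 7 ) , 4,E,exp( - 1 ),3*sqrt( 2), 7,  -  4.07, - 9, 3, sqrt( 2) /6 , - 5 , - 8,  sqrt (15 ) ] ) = [ - 9,  -  8,  -  5, - 4.07, sqrt( 2 )/6 , sqrt( 13)/13,exp(-1),sqrt( 2)/2, 1,sqrt( 7),  sqrt( 7)  ,  E,  3,sqrt( 15 ),4, 3*sqrt( 2 ),7] 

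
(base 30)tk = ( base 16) 37A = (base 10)890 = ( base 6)4042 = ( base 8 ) 1572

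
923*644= 594412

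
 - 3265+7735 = 4470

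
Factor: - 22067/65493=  - 3^( - 2)*19^( - 1) * 383^( - 1)*22067^1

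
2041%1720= 321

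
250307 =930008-679701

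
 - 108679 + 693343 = 584664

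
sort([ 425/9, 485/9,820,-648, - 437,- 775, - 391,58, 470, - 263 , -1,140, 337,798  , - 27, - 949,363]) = [ - 949, - 775, - 648, - 437, - 391 , - 263, - 27, - 1, 425/9,  485/9,58,140,337, 363,470, 798,820]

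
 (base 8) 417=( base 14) 155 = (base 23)bi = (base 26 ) AB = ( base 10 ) 271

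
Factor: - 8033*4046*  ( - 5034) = 2^2*3^1*7^1*17^2*29^1*277^1*839^1= 163612641612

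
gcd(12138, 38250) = 102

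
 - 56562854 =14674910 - 71237764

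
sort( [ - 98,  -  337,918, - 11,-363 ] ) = [ - 363 , - 337 ,-98, - 11, 918 ] 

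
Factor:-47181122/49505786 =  - 23590561/24752893=- 11^( - 1)*1997^1*11813^1* 2250263^ ( - 1) 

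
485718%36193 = 15209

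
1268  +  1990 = 3258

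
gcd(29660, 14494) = 2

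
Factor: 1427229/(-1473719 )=-3^2*13^( - 1 )*113363^(-1)*158581^1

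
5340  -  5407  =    -  67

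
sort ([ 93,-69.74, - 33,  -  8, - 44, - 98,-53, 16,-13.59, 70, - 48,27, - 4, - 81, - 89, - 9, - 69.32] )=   [ - 98,- 89, - 81, - 69.74, - 69.32, - 53, - 48 , - 44, - 33, - 13.59, - 9, -8,  -  4, 16, 27 , 70, 93 ]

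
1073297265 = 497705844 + 575591421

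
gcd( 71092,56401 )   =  1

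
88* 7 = 616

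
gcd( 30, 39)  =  3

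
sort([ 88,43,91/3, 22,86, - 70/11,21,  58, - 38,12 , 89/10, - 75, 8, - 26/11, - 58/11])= [ - 75 , - 38,-70/11, - 58/11, - 26/11,8,89/10, 12 , 21, 22, 91/3, 43, 58,86 , 88 ] 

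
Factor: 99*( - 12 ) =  - 1188 =- 2^2*3^3*11^1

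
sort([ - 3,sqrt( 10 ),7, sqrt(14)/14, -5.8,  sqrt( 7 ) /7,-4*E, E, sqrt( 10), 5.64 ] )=[ - 4 * E,-5.8 , - 3,  sqrt(14)/14, sqrt (7) /7, E, sqrt (10 ), sqrt( 10) , 5.64, 7]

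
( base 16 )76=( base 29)42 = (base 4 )1312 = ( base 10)118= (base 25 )4i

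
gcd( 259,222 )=37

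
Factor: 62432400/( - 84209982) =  - 2^3*5^2*41^( - 1 )* 151^( - 1 )*2267^( - 1)*52027^1 = - 10405400/14034997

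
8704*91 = 792064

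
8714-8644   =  70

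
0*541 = 0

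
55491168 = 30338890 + 25152278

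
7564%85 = 84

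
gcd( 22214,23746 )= 766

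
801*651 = 521451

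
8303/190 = 437/10 = 43.70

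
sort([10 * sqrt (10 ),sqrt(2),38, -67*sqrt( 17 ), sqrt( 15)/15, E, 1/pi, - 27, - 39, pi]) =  [ - 67*sqrt(17 ), - 39, - 27,sqrt( 15)/15, 1/pi, sqrt( 2), E,pi,10*sqrt( 10),38] 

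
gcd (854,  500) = 2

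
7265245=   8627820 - 1362575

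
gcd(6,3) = 3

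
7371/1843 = 7371/1843 = 4.00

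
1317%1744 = 1317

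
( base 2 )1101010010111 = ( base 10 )6807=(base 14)26a3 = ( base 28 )8J3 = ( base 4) 1222113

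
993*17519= 17396367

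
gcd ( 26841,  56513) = 1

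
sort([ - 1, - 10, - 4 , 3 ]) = [ - 10, - 4, -1, 3 ] 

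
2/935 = 2/935 = 0.00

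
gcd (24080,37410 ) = 430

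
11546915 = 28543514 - 16996599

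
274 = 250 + 24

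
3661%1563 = 535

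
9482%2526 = 1904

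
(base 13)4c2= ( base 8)1502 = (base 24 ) 1AI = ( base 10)834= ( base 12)596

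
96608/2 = 48304 = 48304.00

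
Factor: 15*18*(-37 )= -9990 = - 2^1 * 3^3*5^1*37^1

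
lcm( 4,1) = 4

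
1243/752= 1+ 491/752 = 1.65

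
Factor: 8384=2^6*131^1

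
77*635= 48895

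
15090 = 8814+6276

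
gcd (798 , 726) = 6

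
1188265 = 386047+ 802218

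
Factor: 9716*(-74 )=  -2^3*7^1*37^1 * 347^1 = -  718984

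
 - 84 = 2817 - 2901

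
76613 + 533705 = 610318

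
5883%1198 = 1091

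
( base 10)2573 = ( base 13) 122c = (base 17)8F6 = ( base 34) 27N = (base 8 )5015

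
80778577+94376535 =175155112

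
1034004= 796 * 1299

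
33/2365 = 3/215 = 0.01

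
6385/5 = 1277 = 1277.00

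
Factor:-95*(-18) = 1710 = 2^1*3^2*5^1*19^1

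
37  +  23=60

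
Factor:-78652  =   - 2^2*7^1*53^2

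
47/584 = 47/584 = 0.08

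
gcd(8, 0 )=8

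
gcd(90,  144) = 18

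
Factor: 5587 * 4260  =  2^2  *3^1* 5^1*37^1 * 71^1 * 151^1  =  23800620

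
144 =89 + 55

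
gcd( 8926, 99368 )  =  2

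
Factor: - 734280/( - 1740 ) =422 = 2^1 * 211^1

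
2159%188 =91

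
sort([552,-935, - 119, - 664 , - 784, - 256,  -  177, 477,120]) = [ - 935, - 784, - 664, - 256, - 177, - 119,120, 477, 552] 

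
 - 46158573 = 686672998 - 732831571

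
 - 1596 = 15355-16951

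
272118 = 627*434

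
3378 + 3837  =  7215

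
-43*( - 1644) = 70692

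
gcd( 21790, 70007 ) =1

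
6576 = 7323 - 747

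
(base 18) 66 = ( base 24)4i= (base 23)4M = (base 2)1110010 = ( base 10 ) 114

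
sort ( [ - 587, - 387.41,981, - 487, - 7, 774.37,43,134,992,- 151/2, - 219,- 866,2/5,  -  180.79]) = [ - 866, - 587, - 487 , - 387.41, - 219,-180.79, - 151/2, - 7, 2/5,43,134, 774.37,981,992]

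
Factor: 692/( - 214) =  - 346/107  =  - 2^1*107^( -1)*173^1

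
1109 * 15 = 16635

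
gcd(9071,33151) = 1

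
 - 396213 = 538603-934816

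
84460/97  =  84460/97 = 870.72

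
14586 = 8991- - 5595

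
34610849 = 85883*403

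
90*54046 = 4864140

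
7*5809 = 40663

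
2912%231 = 140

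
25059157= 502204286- 477145129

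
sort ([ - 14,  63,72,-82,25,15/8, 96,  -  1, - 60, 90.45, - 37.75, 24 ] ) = [ - 82,  -  60, - 37.75, - 14,  -  1,15/8,  24, 25, 63,72, 90.45,96 ] 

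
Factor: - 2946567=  - 3^1 * 13^1*75553^1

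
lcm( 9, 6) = 18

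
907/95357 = 907/95357 = 0.01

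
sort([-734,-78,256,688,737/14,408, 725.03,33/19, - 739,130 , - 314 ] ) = [ - 739,-734, - 314 , - 78,33/19,737/14,130,256,408,688 , 725.03]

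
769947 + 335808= 1105755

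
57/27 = 19/9 = 2.11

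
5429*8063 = 43774027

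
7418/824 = 9 + 1/412=9.00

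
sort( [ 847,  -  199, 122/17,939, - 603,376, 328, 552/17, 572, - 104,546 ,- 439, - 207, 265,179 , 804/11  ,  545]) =[-603, - 439, - 207, -199, -104,122/17,552/17,804/11, 179, 265, 328,376, 545, 546, 572, 847,939]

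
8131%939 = 619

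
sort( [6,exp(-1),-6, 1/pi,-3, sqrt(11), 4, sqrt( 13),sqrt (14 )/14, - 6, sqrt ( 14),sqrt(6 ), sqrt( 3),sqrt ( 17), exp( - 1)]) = [ -6, - 6, - 3, sqrt ( 14) /14,1/pi,exp( - 1),exp( - 1 ),sqrt(3) , sqrt( 6 ), sqrt (11),  sqrt( 13),sqrt( 14), 4, sqrt(17),6]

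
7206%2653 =1900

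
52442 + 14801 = 67243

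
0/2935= 0 = 0.00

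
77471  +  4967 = 82438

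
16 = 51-35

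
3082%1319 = 444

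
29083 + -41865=-12782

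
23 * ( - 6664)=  - 153272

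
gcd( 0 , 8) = 8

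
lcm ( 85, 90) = 1530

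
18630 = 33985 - 15355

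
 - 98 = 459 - 557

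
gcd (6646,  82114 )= 2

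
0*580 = 0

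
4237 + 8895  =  13132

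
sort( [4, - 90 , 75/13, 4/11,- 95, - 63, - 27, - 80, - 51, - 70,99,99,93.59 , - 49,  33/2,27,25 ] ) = [ - 95, - 90 ,  -  80, - 70, - 63, - 51, - 49, - 27,4/11, 4, 75/13, 33/2,25,  27,  93.59 , 99,99 ] 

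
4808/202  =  2404/101= 23.80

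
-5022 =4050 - 9072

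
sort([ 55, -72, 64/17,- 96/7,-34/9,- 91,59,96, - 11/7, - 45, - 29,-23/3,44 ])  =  [ - 91,-72, -45, - 29, - 96/7, - 23/3,-34/9,-11/7, 64/17,44,55, 59, 96]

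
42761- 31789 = 10972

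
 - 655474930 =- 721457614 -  - 65982684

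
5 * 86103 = 430515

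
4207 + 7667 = 11874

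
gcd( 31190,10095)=5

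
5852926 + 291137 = 6144063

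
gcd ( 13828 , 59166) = 2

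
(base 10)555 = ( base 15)270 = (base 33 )GR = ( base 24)N3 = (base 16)22b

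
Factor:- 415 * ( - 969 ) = 3^1*5^1*17^1*19^1*83^1=402135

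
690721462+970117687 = 1660839149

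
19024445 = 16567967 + 2456478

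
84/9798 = 14/1633  =  0.01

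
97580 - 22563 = 75017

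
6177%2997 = 183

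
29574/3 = 9858 = 9858.00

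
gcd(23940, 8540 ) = 140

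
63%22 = 19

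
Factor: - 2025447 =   -  3^1*29^1*31^1*751^1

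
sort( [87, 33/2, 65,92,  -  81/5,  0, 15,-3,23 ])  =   [ - 81/5, - 3, 0, 15  ,  33/2,  23, 65, 87,92 ] 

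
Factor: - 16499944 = - 2^3*2062493^1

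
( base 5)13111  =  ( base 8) 2007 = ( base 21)272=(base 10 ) 1031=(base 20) 2BB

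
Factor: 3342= 2^1*3^1*557^1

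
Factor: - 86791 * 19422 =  - 2^1*3^2*13^1*83^1*229^1*379^1 = -1685654802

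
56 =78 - 22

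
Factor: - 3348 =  - 2^2 * 3^3 * 31^1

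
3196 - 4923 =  - 1727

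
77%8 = 5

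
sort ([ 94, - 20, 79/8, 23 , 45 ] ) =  [ -20, 79/8 , 23, 45,94]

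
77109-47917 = 29192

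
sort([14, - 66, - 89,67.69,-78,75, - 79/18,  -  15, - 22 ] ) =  [  -  89, - 78,-66, - 22, - 15 ,-79/18, 14 , 67.69,  75]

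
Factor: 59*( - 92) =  - 2^2 * 23^1* 59^1  =  - 5428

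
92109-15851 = 76258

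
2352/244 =588/61 = 9.64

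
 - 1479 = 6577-8056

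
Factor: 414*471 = 194994 = 2^1*3^3 *23^1  *  157^1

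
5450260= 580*9397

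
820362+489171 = 1309533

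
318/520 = 159/260 = 0.61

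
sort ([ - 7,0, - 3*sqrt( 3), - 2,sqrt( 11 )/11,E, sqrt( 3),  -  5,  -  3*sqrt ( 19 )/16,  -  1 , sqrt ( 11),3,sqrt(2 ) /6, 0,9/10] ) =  [  -  7,  -  3*sqrt ( 3),  -  5, - 2, - 1 , - 3*sqrt( 19)/16,0,0,sqrt(2) /6,sqrt( 11) /11,9/10,sqrt (3),E,3, sqrt( 11) ] 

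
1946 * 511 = 994406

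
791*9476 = 7495516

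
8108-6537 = 1571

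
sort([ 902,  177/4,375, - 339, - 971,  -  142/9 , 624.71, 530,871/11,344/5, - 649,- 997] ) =[ - 997, - 971, - 649, - 339 , - 142/9,177/4,344/5, 871/11, 375 , 530, 624.71,902 ]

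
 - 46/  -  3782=23/1891  =  0.01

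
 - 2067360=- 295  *7008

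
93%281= 93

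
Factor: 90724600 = 2^3*5^2*31^1*14633^1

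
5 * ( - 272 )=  - 1360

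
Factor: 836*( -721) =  - 2^2*7^1 * 11^1 * 19^1*103^1 = -602756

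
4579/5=4579/5 = 915.80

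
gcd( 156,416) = 52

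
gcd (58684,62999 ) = 863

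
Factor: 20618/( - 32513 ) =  - 26/41 = -2^1*13^1*41^(  -  1)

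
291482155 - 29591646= 261890509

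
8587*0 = 0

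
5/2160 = 1/432=0.00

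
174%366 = 174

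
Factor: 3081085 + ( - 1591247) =2^1 * 7^1*106417^1 = 1489838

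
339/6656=339/6656=0.05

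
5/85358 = 5/85358 = 0.00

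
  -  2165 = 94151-96316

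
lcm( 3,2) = 6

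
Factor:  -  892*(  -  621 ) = 553932 = 2^2*3^3*23^1*223^1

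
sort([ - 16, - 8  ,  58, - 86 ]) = [ - 86, - 16, - 8, 58 ] 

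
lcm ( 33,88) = 264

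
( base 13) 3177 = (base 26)A3K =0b1101011001010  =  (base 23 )cm4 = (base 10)6858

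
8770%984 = 898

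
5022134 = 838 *5993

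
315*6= 1890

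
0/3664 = 0= 0.00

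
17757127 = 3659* 4853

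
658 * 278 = 182924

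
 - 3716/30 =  - 124 + 2/15=- 123.87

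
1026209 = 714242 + 311967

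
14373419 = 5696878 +8676541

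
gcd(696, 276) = 12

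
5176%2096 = 984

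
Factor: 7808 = 2^7*61^1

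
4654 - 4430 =224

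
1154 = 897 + 257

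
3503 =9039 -5536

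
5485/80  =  68 + 9/16 = 68.56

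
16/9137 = 16/9137  =  0.00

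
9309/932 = 9309/932 = 9.99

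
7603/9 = 7603/9 = 844.78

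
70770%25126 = 20518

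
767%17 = 2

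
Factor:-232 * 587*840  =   - 2^6*3^1*5^1*7^1*29^1*587^1=-114394560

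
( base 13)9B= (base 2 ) 10000000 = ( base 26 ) 4o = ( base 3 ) 11202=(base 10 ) 128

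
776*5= 3880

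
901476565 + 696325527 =1597802092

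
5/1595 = 1/319 = 0.00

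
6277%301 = 257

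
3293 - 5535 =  - 2242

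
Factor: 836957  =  11^2 * 6917^1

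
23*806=18538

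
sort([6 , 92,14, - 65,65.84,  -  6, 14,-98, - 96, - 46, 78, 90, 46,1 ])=[ -98, - 96, - 65, - 46,  -  6,1, 6, 14, 14, 46, 65.84, 78, 90,92 ] 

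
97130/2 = 48565  =  48565.00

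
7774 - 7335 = 439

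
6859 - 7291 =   -  432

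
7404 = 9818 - 2414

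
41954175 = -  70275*( - 597)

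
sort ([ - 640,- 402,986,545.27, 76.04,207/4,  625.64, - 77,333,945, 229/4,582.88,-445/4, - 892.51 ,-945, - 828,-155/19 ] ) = [-945, - 892.51, - 828,  -  640, - 402, - 445/4, - 77,-155/19,207/4,229/4, 76.04, 333,545.27,582.88,625.64, 945,986] 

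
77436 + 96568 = 174004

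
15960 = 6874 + 9086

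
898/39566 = 449/19783 = 0.02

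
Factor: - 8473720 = -2^3*5^1*349^1 * 607^1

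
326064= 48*6793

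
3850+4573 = 8423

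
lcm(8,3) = 24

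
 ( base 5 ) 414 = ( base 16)6d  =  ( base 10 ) 109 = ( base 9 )131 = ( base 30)3J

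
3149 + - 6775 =-3626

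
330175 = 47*7025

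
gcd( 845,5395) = 65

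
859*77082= 66213438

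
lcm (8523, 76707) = 76707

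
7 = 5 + 2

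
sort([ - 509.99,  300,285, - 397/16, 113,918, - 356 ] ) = [-509.99, - 356, - 397/16,  113, 285,300, 918 ]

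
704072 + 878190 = 1582262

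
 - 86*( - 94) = 8084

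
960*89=85440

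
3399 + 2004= 5403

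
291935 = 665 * 439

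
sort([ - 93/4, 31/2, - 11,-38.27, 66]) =[ - 38.27, -93/4, -11,31/2,66]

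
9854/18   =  4927/9 = 547.44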